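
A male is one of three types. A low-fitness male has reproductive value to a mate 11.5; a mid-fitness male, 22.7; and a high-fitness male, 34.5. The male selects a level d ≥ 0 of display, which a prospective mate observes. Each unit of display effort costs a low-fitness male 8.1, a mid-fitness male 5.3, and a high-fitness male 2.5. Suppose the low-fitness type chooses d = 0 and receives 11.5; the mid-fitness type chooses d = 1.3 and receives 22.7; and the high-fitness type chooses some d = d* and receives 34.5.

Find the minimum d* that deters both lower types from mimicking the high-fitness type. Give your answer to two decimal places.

3.53

Mid-fitness type (on-path payoff 22.7 − 5.3×1.3 = 15.81) won't mimic when 15.81 ≥ 34.5 − 5.3·d*, i.e. d* ≥ 3.53.
Low-fitness type (on-path payoff 11.5) won't mimic when 11.5 ≥ 34.5 − 8.1·d*, i.e. d* ≥ 2.84.
Both must hold, so d* = max(2.84, 3.53) = 3.53. The mid-fitness type's constraint binds.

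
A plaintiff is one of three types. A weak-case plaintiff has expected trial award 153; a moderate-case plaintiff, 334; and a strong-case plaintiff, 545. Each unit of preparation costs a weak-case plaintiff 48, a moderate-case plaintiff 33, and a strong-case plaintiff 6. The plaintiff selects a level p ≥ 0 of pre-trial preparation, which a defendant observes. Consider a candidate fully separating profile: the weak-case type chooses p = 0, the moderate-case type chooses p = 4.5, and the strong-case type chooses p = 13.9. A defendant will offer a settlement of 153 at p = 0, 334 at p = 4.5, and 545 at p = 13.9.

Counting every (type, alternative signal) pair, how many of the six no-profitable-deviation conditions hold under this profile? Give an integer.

6

Strong-case (own payoff 545 − 6×13.9 = 461.6): to p=0 gives 153 → no gain ✓; to p=4.5 gives 334 − 6×4.5 = 307 → no gain ✓.
Weak-case (own payoff 153): to p=4.5 gives 334 − 48×4.5 = 118 → no gain ✓; to p=13.9 gives 545 − 48×13.9 = -122.2 → no gain ✓.
Moderate-case (own payoff 334 − 33×4.5 = 185.5): to p=0 gives 153 → no gain ✓; to p=13.9 gives 545 − 33×13.9 = 86.3 → no gain ✓.
6 of the 6 constraints hold; this profile is a separating equilibrium.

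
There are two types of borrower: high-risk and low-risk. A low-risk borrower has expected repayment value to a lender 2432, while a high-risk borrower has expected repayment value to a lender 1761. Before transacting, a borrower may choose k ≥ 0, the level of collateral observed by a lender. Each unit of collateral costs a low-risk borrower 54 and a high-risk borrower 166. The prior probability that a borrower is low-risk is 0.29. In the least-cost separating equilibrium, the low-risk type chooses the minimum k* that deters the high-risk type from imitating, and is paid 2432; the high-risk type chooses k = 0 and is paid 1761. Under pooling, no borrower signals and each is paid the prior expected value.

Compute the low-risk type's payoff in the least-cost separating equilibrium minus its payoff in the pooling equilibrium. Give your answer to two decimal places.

258.13

Least-cost separating signal: k* solves 1761 = 2432 − 166·k*, so k* = (2432 − 1761)/166 ≈ 4.0422.
Low-risk type's separating payoff: 2432 − 54 × k* = 2432 − 54 × (2432 − 1761)/166 = 2432 − 36234/166 ≈ 2213.7229.
Pooling payoff: 0.29 × 2432 + 0.71 × 1761 = 1955.59.
Difference: 2213.7229 − 1955.59 = 258.1329, i.e. 258.13 to two decimal places.
The low-risk type prefers to separate.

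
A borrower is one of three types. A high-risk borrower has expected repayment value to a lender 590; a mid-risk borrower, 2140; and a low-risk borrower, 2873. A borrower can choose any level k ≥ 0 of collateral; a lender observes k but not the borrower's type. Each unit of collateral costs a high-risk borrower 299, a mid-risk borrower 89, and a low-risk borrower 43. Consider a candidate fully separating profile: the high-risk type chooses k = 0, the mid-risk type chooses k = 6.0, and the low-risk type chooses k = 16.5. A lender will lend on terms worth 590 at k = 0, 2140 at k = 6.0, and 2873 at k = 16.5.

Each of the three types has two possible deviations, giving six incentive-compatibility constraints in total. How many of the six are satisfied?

Mid-risk (own payoff 2140 − 89×6.0 = 1606): to k=0 gives 590 → no gain ✓; to k=16.5 gives 2873 − 89×16.5 = 1404.5 → no gain ✓.
High-risk (own payoff 590): to k=6.0 gives 2140 − 299×6.0 = 346 → no gain ✓; to k=16.5 gives 2873 − 299×16.5 = -2060.5 → no gain ✓.
Low-risk (own payoff 2873 − 43×16.5 = 2163.5): to k=0 gives 590 → no gain ✓; to k=6.0 gives 2140 − 43×6.0 = 1882 → no gain ✓.
6 of the 6 constraints hold; this profile is a separating equilibrium.

6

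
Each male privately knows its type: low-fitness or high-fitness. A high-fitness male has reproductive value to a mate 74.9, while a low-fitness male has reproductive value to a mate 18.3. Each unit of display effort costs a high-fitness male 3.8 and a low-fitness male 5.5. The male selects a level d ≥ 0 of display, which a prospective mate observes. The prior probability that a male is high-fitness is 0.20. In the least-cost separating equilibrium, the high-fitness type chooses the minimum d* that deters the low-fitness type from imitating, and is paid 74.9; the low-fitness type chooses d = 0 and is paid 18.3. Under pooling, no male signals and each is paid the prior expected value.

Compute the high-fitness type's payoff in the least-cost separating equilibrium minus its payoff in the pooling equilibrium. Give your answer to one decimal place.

Least-cost separating signal: d* solves 18.3 = 74.9 − 5.5·d*, so d* = (74.9 − 18.3)/5.5 ≈ 10.2909.
High-fitness type's separating payoff: 74.9 − 3.8 × d* = 74.9 − 3.8 × (74.9 − 18.3)/5.5 = 74.9 − 215.08/5.5 ≈ 35.795.
Pooling payoff: 0.20 × 74.9 + 0.80 × 18.3 = 29.62.
Difference: 35.795 − 29.62 = 6.175, i.e. 6.2 to one decimal place.
The high-fitness type prefers to separate.

6.2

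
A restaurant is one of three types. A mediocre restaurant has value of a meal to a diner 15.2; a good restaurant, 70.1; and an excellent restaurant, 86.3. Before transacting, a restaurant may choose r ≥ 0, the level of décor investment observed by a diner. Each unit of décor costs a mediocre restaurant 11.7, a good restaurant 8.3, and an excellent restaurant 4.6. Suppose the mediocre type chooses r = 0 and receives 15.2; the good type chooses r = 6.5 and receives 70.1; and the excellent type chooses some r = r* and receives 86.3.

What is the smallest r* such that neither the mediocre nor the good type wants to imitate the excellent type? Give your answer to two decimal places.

Good type (on-path payoff 70.1 − 8.3×6.5 = 16.15) won't mimic when 16.15 ≥ 86.3 − 8.3·r*, i.e. r* ≥ 8.45.
Mediocre type (on-path payoff 15.2) won't mimic when 15.2 ≥ 86.3 − 11.7·r*, i.e. r* ≥ 6.08.
Both must hold, so r* = max(6.08, 8.45) = 8.45. The good type's constraint binds.

8.45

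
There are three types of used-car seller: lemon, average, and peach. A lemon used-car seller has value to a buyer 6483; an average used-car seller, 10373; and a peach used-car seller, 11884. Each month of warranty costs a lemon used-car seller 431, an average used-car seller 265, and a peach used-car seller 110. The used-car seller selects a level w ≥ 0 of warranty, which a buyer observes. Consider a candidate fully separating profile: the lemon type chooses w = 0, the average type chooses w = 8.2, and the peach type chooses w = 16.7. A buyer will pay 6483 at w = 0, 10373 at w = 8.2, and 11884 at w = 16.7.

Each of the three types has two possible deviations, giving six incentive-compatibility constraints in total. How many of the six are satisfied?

Peach (own payoff 11884 − 110×16.7 = 10047): to w=0 gives 6483 → no gain ✓; to w=8.2 gives 10373 − 110×8.2 = 9471 → no gain ✓.
Lemon (own payoff 6483): to w=8.2 gives 10373 − 431×8.2 = 6838.8 → profitable ✗; to w=16.7 gives 11884 − 431×16.7 = 4686.3 → no gain ✓.
Average (own payoff 10373 − 265×8.2 = 8200): to w=0 gives 6483 → no gain ✓; to w=16.7 gives 11884 − 265×16.7 = 7458.5 → no gain ✓.
5 of the 6 constraints hold; not an equilibrium.

5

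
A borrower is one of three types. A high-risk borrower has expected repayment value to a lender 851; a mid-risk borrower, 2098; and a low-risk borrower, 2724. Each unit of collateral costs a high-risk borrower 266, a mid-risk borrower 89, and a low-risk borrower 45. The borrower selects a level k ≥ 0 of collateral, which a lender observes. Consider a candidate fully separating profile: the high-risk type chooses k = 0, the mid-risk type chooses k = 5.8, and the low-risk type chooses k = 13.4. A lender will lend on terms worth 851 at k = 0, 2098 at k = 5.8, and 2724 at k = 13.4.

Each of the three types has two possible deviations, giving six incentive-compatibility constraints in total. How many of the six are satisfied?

Mid-risk (own payoff 2098 − 89×5.8 = 1581.8): to k=0 gives 851 → no gain ✓; to k=13.4 gives 2724 − 89×13.4 = 1531.4 → no gain ✓.
Low-risk (own payoff 2724 − 45×13.4 = 2121): to k=0 gives 851 → no gain ✓; to k=5.8 gives 2098 − 45×5.8 = 1837 → no gain ✓.
High-risk (own payoff 851): to k=5.8 gives 2098 − 266×5.8 = 555.2 → no gain ✓; to k=13.4 gives 2724 − 266×13.4 = -840.4 → no gain ✓.
6 of the 6 constraints hold; this profile is a separating equilibrium.

6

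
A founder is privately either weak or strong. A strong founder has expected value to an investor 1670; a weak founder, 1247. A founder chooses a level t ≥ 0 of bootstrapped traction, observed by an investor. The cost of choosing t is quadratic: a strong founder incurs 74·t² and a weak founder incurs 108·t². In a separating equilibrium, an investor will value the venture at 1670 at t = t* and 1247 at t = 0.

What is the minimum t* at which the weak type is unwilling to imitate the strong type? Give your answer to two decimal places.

1.98

The weak type at t = 0 receives 1247; imitating at t* yields 1670 − 108·t*².
Indifference: 1247 = 1670 − 108·t*², so t*² = (1670 − 1247) / 108 ≈ 3.9167.
t* = √3.9167 ≈ 1.98.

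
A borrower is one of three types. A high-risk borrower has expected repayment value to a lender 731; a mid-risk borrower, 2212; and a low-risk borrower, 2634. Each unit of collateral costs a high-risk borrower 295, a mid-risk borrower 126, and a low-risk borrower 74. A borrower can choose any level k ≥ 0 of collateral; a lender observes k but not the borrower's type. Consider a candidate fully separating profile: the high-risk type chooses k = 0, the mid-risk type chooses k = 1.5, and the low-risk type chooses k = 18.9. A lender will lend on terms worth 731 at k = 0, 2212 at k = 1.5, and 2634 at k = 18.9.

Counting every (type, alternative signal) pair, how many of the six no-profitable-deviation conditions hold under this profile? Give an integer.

4

Low-risk (own payoff 2634 − 74×18.9 = 1235.4): to k=0 gives 731 → no gain ✓; to k=1.5 gives 2212 − 74×1.5 = 2101 → profitable ✗.
Mid-risk (own payoff 2212 − 126×1.5 = 2023): to k=0 gives 731 → no gain ✓; to k=18.9 gives 2634 − 126×18.9 = 252.6 → no gain ✓.
High-risk (own payoff 731): to k=1.5 gives 2212 − 295×1.5 = 1769.5 → profitable ✗; to k=18.9 gives 2634 − 295×18.9 = -2941.5 → no gain ✓.
4 of the 6 constraints hold; not an equilibrium.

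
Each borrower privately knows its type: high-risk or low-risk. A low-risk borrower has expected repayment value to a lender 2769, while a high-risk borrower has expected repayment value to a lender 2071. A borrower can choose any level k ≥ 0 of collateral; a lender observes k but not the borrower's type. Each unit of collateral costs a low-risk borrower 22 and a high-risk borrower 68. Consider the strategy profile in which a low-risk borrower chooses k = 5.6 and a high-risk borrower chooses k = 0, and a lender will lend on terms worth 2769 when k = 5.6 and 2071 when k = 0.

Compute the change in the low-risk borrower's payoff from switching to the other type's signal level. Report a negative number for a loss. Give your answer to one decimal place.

Playing k = 5.6 the low-risk borrower receives 2769 − 22 × 5.6 = 2645.8.
Deviating to k = 0 yields 2071 instead.
Gain from deviating: 2071 − 2645.8 = -574.8.
The gain is negative, so the low-risk type's incentive-compatibility constraint is satisfied.

-574.8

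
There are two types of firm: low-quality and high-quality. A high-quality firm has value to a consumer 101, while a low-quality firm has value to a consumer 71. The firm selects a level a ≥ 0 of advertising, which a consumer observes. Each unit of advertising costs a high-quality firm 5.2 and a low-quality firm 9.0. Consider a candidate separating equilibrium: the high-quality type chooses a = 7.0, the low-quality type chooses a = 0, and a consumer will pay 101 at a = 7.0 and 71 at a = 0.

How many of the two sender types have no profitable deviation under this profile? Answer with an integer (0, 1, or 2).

High-quality type: signal → 101 − 5.2 × 7.0 = 64.6; deviate to 0 → 71. IC fails (64.6 < 71).
Low-quality type: stay at 0 → 71; mimic → 101 − 9.0 × 7.0 = 38. IC holds (71 ≥ 38).
1 of 2 constraints hold, so this profile is not an equilibrium.

1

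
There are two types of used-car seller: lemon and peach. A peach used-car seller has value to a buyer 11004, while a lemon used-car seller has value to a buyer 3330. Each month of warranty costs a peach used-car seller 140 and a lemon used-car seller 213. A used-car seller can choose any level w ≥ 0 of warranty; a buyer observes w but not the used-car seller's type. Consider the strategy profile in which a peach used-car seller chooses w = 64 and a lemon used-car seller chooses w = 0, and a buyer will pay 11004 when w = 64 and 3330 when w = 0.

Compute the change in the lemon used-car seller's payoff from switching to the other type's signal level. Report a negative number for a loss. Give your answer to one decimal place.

-5958.0

Playing w = 0 the lemon used-car seller receives 3330.
Deviating to w = 64 brings payment 11004 at cost 213 × 64 = 13632, netting -2628.
Gain from deviating: -2628 − 3330 = -5958.0.
The gain is negative, so the lemon type's incentive-compatibility constraint is satisfied.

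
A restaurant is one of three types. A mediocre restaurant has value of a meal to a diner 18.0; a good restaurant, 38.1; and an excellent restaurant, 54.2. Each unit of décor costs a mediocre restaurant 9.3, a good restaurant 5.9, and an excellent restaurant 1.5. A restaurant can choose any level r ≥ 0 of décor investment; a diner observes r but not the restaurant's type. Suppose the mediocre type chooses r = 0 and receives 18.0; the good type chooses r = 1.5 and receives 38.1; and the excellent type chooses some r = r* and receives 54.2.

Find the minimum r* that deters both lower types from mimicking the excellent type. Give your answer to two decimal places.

Mediocre type (on-path payoff 18.0) won't mimic when 18.0 ≥ 54.2 − 9.3·r*, i.e. r* ≥ 3.89.
Good type (on-path payoff 38.1 − 5.9×1.5 = 29.25) won't mimic when 29.25 ≥ 54.2 − 5.9·r*, i.e. r* ≥ 4.23.
Both must hold, so r* = max(3.89, 4.23) = 4.23. The good type's constraint binds.

4.23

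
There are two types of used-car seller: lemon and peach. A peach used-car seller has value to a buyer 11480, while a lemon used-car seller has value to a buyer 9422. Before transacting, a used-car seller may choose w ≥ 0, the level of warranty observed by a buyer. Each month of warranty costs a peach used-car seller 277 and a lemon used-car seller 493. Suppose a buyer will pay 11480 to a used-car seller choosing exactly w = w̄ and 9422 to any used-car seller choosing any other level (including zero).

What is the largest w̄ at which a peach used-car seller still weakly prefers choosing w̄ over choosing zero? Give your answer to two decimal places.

7.43

Choosing w̄ yields the peach type 11480 − 277·w̄; choosing zero yields 9422.
The peach type is indifferent at 11480 − 277·w̄ = 9422, i.e. w̄ = (11480 − 9422) / 277 ≈ 7.43.
For any w̄ above 7.43 the peach type would rather pool at zero, so separation collapses.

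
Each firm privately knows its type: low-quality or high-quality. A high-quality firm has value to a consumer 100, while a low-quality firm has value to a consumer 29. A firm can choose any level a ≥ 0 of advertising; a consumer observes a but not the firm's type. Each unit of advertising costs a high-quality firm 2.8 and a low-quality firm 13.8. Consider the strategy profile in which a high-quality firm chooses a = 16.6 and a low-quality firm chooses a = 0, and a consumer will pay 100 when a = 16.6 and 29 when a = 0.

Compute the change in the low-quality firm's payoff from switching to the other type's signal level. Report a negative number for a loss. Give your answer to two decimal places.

Playing a = 0 the low-quality firm receives 29.
Deviating to a = 16.6 brings payment 100 at cost 13.8 × 16.6 = 229.08, netting -129.08.
Gain from deviating: -129.08 − 29 = -158.08.
The gain is negative, so the low-quality type's incentive-compatibility constraint is satisfied.

-158.08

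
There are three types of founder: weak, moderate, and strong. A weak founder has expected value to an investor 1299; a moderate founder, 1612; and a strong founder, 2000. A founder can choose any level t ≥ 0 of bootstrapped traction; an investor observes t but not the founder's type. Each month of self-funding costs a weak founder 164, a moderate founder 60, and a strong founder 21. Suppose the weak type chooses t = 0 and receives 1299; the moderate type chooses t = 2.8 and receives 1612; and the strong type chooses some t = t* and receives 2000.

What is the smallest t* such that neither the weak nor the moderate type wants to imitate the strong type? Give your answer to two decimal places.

9.27

Weak type (on-path payoff 1299) won't mimic when 1299 ≥ 2000 − 164·t*, i.e. t* ≥ 4.27.
Moderate type (on-path payoff 1612 − 60×2.8 = 1444) won't mimic when 1444 ≥ 2000 − 60·t*, i.e. t* ≥ 9.27.
Both must hold, so t* = max(4.27, 9.27) = 9.27. The moderate type's constraint binds.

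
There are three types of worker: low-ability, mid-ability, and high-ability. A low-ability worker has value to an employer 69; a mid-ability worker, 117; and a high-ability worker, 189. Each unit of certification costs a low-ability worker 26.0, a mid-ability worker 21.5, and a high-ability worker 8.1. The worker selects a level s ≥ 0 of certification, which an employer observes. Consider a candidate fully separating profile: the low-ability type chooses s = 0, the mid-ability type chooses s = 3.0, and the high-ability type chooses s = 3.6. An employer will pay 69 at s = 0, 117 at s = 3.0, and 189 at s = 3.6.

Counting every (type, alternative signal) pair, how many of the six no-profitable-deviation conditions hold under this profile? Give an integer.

Low-ability (own payoff 69): to s=3.0 gives 117 − 26.0×3.0 = 39 → no gain ✓; to s=3.6 gives 189 − 26.0×3.6 = 95.4 → profitable ✗.
Mid-ability (own payoff 117 − 21.5×3.0 = 52.5): to s=0 gives 69 → profitable ✗; to s=3.6 gives 189 − 21.5×3.6 = 111.6 → profitable ✗.
High-ability (own payoff 189 − 8.1×3.6 = 159.84): to s=0 gives 69 → no gain ✓; to s=3.0 gives 117 − 8.1×3.0 = 92.7 → no gain ✓.
3 of the 6 constraints hold; not an equilibrium.

3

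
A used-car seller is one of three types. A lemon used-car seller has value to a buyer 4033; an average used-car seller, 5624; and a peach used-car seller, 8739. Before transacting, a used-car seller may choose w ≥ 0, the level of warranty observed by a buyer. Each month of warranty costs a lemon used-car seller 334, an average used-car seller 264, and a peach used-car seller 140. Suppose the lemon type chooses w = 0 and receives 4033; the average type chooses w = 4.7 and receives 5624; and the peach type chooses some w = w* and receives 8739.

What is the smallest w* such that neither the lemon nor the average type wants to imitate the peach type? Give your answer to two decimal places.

16.50

Average type (on-path payoff 5624 − 264×4.7 = 4383.2) won't mimic when 4383.2 ≥ 8739 − 264·w*, i.e. w* ≥ 16.50.
Lemon type (on-path payoff 4033) won't mimic when 4033 ≥ 8739 − 334·w*, i.e. w* ≥ 14.09.
Both must hold, so w* = max(14.09, 16.50) = 16.50. The average type's constraint binds.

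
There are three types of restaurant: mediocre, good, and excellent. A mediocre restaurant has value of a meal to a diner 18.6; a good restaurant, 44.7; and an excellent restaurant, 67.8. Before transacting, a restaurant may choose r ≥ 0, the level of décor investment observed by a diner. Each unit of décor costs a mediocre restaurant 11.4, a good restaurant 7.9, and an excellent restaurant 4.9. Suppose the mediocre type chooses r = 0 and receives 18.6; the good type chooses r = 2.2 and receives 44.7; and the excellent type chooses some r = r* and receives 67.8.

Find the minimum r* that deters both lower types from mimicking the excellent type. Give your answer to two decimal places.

5.12

Good type (on-path payoff 44.7 − 7.9×2.2 = 27.32) won't mimic when 27.32 ≥ 67.8 − 7.9·r*, i.e. r* ≥ 5.12.
Mediocre type (on-path payoff 18.6) won't mimic when 18.6 ≥ 67.8 − 11.4·r*, i.e. r* ≥ 4.32.
Both must hold, so r* = max(4.32, 5.12) = 5.12. The good type's constraint binds.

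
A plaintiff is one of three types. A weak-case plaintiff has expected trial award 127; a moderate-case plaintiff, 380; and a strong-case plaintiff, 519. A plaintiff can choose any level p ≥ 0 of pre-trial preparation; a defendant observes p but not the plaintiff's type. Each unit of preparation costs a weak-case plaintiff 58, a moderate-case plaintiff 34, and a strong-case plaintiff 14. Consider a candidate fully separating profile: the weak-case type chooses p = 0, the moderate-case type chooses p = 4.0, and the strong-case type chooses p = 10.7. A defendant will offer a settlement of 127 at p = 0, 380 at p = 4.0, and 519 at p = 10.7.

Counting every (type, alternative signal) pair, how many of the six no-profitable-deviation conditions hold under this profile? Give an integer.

Weak-case (own payoff 127): to p=4.0 gives 380 − 58×4.0 = 148 → profitable ✗; to p=10.7 gives 519 − 58×10.7 = -101.6 → no gain ✓.
Moderate-case (own payoff 380 − 34×4.0 = 244): to p=0 gives 127 → no gain ✓; to p=10.7 gives 519 − 34×10.7 = 155.2 → no gain ✓.
Strong-case (own payoff 519 − 14×10.7 = 369.2): to p=0 gives 127 → no gain ✓; to p=4.0 gives 380 − 14×4.0 = 324 → no gain ✓.
5 of the 6 constraints hold; not an equilibrium.

5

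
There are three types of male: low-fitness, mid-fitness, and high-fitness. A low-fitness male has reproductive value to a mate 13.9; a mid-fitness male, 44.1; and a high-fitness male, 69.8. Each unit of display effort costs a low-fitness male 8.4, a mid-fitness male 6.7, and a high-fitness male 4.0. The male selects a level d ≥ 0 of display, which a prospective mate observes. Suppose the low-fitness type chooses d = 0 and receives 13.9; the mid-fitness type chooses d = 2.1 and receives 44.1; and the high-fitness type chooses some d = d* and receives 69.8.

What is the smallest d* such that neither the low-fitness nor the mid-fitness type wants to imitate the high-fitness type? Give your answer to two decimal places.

Mid-fitness type (on-path payoff 44.1 − 6.7×2.1 = 30.03) won't mimic when 30.03 ≥ 69.8 − 6.7·d*, i.e. d* ≥ 5.94.
Low-fitness type (on-path payoff 13.9) won't mimic when 13.9 ≥ 69.8 − 8.4·d*, i.e. d* ≥ 6.65.
Both must hold, so d* = max(6.65, 5.94) = 6.65. The low-fitness type's constraint binds.

6.65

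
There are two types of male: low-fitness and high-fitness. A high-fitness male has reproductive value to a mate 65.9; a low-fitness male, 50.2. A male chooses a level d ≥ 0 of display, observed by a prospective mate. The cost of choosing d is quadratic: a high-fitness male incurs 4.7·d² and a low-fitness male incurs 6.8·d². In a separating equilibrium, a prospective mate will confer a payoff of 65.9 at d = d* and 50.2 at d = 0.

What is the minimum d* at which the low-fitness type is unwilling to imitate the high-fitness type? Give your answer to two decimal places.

1.52

The low-fitness type at d = 0 receives 50.2; imitating at d* yields 65.9 − 6.8·d*².
Indifference: 50.2 = 65.9 − 6.8·d*², so d*² = (65.9 − 50.2) / 6.8 ≈ 2.3088.
d* = √2.3088 ≈ 1.52.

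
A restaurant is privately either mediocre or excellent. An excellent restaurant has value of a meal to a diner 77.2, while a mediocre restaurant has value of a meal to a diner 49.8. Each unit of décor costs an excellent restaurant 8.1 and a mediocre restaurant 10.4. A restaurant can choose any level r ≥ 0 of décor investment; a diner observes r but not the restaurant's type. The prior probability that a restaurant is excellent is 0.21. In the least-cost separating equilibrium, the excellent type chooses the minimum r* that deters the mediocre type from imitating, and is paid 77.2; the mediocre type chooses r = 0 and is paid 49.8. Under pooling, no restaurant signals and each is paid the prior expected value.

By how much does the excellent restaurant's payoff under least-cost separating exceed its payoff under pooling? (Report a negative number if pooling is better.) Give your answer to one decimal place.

Least-cost separating signal: r* solves 49.8 = 77.2 − 10.4·r*, so r* = (77.2 − 49.8)/10.4 ≈ 2.6346.
Excellent type's separating payoff: 77.2 − 8.1 × r* = 77.2 − 8.1 × (77.2 − 49.8)/10.4 = 77.2 − 221.94/10.4 ≈ 55.860.
Pooling payoff: 0.21 × 77.2 + 0.79 × 49.8 = 55.554.
Difference: 55.860 − 55.554 = 0.306, i.e. 0.3 to one decimal place.
The excellent type prefers to separate.

0.3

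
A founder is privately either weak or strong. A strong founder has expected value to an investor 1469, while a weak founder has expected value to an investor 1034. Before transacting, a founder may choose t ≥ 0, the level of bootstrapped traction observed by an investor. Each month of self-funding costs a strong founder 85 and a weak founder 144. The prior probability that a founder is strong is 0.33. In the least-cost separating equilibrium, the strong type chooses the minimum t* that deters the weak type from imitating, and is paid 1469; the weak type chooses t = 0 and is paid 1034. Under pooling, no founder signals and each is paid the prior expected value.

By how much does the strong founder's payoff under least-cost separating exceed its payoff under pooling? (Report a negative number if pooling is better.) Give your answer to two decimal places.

Least-cost separating signal: t* solves 1034 = 1469 − 144·t*, so t* = (1469 − 1034)/144 ≈ 3.0208.
Strong type's separating payoff: 1469 − 85 × t* = 1469 − 85 × (1469 − 1034)/144 = 1469 − 36975/144 ≈ 1212.2292.
Pooling payoff: 0.33 × 1469 + 0.67 × 1034 = 1177.55.
Difference: 1212.2292 − 1177.55 = 34.6792, i.e. 34.68 to two decimal places.
The strong type prefers to separate.

34.68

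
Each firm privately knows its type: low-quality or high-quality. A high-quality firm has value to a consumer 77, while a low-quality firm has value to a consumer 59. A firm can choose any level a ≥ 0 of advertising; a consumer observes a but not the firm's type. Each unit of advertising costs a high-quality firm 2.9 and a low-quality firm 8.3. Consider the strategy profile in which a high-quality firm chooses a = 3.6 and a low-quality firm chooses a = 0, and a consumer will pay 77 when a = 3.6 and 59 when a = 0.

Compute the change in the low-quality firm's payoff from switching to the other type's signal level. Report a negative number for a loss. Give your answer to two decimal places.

-11.88

Playing a = 0 the low-quality firm receives 59.
Deviating to a = 3.6 brings payment 77 at cost 8.3 × 3.6 = 29.88, netting 47.12.
Gain from deviating: 47.12 − 59 = -11.88.
The gain is negative, so the low-quality type's incentive-compatibility constraint is satisfied.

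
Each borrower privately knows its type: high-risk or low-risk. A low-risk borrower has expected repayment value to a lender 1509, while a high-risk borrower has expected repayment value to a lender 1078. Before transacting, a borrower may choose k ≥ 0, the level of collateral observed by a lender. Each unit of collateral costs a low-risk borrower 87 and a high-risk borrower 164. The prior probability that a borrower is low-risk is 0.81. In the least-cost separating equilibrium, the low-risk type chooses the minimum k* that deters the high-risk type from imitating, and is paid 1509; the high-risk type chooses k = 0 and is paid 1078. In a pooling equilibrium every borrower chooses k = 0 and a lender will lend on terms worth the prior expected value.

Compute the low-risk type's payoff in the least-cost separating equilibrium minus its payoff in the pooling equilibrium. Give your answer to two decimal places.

Least-cost separating signal: k* solves 1078 = 1509 − 164·k*, so k* = (1509 − 1078)/164 ≈ 2.6280.
Low-risk type's separating payoff: 1509 − 87 × k* = 1509 − 87 × (1509 − 1078)/164 = 1509 − 37497/164 ≈ 1280.3598.
Pooling payoff: 0.81 × 1509 + 0.19 × 1078 = 1427.11.
Difference: 1280.3598 − 1427.11 = -146.7502, i.e. -146.75 to two decimal places.
The low-risk type would prefer the pooling outcome.

-146.75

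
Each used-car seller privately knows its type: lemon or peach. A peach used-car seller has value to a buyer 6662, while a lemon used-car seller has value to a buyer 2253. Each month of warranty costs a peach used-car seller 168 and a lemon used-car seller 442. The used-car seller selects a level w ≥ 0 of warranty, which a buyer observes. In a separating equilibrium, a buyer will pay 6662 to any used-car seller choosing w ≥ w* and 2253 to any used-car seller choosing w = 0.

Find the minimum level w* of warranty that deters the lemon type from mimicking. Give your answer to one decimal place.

10.0

A lemon used-car seller choosing w = 0 receives 2253.
Imitating at w* instead would pay 6662 at cost 442·w*, netting 6662 − 442·w*.
Indifference: 2253 = 6662 − 442·w*, so w* = (6662 − 2253) / 442 ≈ 10.0.
At w* the lemon type's incentive constraint just binds; the peach type strictly prefers w* since its per-unit cost is lower.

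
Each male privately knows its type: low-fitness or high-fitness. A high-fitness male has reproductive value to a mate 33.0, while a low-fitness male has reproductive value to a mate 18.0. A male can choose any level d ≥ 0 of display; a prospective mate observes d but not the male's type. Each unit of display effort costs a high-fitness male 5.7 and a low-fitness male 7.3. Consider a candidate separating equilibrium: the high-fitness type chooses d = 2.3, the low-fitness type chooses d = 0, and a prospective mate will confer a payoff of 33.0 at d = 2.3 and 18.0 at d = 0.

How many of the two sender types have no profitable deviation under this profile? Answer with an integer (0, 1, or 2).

2

Low-fitness type: stay at 0 → 18.0; mimic → 33.0 − 7.3 × 2.3 = 16.21. IC holds (18.0 ≥ 16.21).
High-fitness type: signal → 33.0 − 5.7 × 2.3 = 19.89; deviate to 0 → 18.0. IC holds (19.89 ≥ 18.0).
2 of 2 constraints hold, so this is a separating equilibrium.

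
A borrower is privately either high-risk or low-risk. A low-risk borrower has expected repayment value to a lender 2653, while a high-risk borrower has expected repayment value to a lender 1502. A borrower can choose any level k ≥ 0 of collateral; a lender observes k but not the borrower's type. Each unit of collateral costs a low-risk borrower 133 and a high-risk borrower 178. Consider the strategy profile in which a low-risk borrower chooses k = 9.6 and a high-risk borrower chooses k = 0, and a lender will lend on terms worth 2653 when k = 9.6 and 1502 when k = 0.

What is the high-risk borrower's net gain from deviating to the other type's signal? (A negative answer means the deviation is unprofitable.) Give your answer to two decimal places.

Playing k = 0 the high-risk borrower receives 1502.
Deviating to k = 9.6 brings payment 2653 at cost 178 × 9.6 = 1708.8, netting 944.2.
Gain from deviating: 944.2 − 1502 = -557.80.
The gain is negative, so the high-risk type's incentive-compatibility constraint is satisfied.

-557.80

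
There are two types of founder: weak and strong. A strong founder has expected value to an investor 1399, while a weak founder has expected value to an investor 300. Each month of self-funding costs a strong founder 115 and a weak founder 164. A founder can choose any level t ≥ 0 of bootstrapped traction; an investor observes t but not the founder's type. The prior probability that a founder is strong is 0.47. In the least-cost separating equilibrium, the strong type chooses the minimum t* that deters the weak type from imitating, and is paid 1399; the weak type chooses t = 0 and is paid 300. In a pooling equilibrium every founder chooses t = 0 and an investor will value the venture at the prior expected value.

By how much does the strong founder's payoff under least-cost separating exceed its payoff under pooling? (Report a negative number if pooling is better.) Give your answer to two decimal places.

Least-cost separating signal: t* solves 300 = 1399 − 164·t*, so t* = (1399 − 300)/164 ≈ 6.7012.
Strong type's separating payoff: 1399 − 115 × t* = 1399 − 115 × (1399 − 300)/164 = 1399 − 126385/164 ≈ 628.3598.
Pooling payoff: 0.47 × 1399 + 0.53 × 300 = 816.53.
Difference: 628.3598 − 816.53 = -188.1702, i.e. -188.17 to two decimal places.
The strong type would prefer the pooling outcome.

-188.17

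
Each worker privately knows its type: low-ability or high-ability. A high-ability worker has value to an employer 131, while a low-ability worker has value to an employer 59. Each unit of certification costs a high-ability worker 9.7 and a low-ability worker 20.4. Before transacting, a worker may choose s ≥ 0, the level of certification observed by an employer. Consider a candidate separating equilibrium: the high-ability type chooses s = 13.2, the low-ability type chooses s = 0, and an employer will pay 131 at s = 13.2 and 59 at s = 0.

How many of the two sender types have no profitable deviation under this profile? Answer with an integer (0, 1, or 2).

Low-ability type: stay at 0 → 59; mimic → 131 − 20.4 × 13.2 = -138.28. IC holds (59 ≥ -138.28).
High-ability type: signal → 131 − 9.7 × 13.2 = 2.96; deviate to 0 → 59. IC fails (2.96 < 59).
1 of 2 constraints hold, so this profile is not an equilibrium.

1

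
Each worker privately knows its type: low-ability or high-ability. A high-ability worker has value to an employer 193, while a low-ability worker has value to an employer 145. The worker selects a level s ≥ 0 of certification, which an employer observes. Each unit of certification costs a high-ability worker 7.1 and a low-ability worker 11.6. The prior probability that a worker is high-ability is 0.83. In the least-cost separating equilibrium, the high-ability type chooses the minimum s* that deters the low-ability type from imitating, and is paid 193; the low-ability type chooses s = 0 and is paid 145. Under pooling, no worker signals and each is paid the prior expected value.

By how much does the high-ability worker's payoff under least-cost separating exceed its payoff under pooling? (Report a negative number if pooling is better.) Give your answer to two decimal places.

-21.22

Least-cost separating signal: s* solves 145 = 193 − 11.6·s*, so s* = (193 − 145)/11.6 ≈ 4.1379.
High-ability type's separating payoff: 193 − 7.1 × s* = 193 − 7.1 × (193 − 145)/11.6 = 193 − 340.8/11.6 ≈ 163.6207.
Pooling payoff: 0.83 × 193 + 0.17 × 145 = 184.84.
Difference: 163.6207 − 184.84 = -21.2193, i.e. -21.22 to two decimal places.
The high-ability type would prefer the pooling outcome.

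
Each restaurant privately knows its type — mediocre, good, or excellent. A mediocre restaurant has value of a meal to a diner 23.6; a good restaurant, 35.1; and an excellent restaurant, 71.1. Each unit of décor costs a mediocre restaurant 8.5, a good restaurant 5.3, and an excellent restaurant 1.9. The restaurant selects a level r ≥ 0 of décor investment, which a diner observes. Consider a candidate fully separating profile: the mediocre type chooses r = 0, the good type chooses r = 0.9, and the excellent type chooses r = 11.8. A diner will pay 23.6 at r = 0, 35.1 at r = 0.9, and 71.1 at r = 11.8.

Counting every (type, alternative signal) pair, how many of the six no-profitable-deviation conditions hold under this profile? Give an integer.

5

Good (own payoff 35.1 − 5.3×0.9 = 30.33): to r=0 gives 23.6 → no gain ✓; to r=11.8 gives 71.1 − 5.3×11.8 = 8.56 → no gain ✓.
Mediocre (own payoff 23.6): to r=0.9 gives 35.1 − 8.5×0.9 = 27.45 → profitable ✗; to r=11.8 gives 71.1 − 8.5×11.8 = -29.2 → no gain ✓.
Excellent (own payoff 71.1 − 1.9×11.8 = 48.68): to r=0 gives 23.6 → no gain ✓; to r=0.9 gives 35.1 − 1.9×0.9 = 33.39 → no gain ✓.
5 of the 6 constraints hold; not an equilibrium.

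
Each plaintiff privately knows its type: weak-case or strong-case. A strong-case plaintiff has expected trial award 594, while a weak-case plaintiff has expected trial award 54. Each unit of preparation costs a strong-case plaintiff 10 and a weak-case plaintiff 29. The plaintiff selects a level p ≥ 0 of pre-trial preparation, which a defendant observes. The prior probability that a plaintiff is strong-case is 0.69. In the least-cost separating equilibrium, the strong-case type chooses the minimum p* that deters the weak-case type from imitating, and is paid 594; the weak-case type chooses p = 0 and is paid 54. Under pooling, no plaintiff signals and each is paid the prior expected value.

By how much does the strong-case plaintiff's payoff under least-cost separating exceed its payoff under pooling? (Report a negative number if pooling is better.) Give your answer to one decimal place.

Least-cost separating signal: p* solves 54 = 594 − 29·p*, so p* = (594 − 54)/29 ≈ 18.6207.
Strong-case type's separating payoff: 594 − 10 × p* = 594 − 10 × (594 − 54)/29 = 594 − 5400/29 ≈ 407.793.
Pooling payoff: 0.69 × 594 + 0.31 × 54 = 426.6.
Difference: 407.793 − 426.6 = -18.807, i.e. -18.8 to one decimal place.
The strong-case type would prefer the pooling outcome.

-18.8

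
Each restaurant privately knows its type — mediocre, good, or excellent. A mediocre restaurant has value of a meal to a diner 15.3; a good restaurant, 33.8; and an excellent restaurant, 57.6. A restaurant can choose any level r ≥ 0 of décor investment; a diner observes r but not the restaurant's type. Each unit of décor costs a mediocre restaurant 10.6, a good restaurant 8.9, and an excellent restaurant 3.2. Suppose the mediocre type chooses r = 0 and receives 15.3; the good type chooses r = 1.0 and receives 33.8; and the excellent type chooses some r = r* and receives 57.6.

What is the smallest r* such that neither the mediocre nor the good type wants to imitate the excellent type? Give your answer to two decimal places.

3.99

Mediocre type (on-path payoff 15.3) won't mimic when 15.3 ≥ 57.6 − 10.6·r*, i.e. r* ≥ 3.99.
Good type (on-path payoff 33.8 − 8.9×1.0 = 24.9) won't mimic when 24.9 ≥ 57.6 − 8.9·r*, i.e. r* ≥ 3.67.
Both must hold, so r* = max(3.99, 3.67) = 3.99. The mediocre type's constraint binds.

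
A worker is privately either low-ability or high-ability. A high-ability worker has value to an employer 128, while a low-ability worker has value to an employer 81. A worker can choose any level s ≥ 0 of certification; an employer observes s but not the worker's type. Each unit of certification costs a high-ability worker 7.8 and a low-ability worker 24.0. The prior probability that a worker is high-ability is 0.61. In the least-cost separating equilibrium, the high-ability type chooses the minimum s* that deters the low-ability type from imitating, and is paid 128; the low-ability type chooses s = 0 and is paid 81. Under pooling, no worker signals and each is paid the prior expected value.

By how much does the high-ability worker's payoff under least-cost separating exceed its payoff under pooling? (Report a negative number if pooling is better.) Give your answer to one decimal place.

Least-cost separating signal: s* solves 81 = 128 − 24.0·s*, so s* = (128 − 81)/24.0 ≈ 1.9583.
High-ability type's separating payoff: 128 − 7.8 × s* = 128 − 7.8 × (128 − 81)/24.0 = 128 − 366.6/24.0 = 112.725.
Pooling payoff: 0.61 × 128 + 0.39 × 81 = 109.67.
Difference: 112.725 − 109.67 = 3.055, i.e. 3.1 to one decimal place.
The high-ability type prefers to separate.

3.1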